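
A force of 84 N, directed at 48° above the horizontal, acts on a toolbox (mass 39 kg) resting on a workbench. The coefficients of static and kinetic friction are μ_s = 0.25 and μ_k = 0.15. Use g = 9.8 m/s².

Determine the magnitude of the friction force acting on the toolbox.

Vertical equilibrium gives N = m g − P sin α = 319.8 N.
The horizontal driving force is P cos α = 56.21 N, so equilibrium needs friction f = 56.21 N.
The static-friction limit is μ_s N = 79.94 N.
Since 56.21 N does not exceed the limit, the toolbox stays at rest and f = 56.2 N.

f ≈ 56.2 N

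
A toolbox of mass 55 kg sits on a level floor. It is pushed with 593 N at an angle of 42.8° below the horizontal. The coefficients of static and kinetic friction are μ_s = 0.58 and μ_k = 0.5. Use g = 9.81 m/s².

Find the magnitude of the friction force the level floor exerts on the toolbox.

The vertical component of P adds to the normal force: N = m g + P sin α = 539.6 + 402.9 = 942.5 N.
The horizontal driving force is P cos α = 435.1 N, so equilibrium needs friction f = 435.1 N.
μ_s N = 0.58 × 942.5 = 546.6 N.
435.1 ≤ 546.6 N → static; friction equals the required 435 N.

f ≈ 435 N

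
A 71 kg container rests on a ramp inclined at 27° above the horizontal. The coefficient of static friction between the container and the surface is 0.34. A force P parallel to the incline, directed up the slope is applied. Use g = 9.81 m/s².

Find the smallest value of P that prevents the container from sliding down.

The container tends to slide down (tan θ > μ_s), so at the point of impending slip friction acts up-slope at its limit: f = μ_s N.
P is parallel to the surface, so N = m g cos θ = 621 N.
Along the incline: P + μ_s N = m g sin θ, so P = 316 − 0.34×621 = 105 N.

P_min ≈ 105 N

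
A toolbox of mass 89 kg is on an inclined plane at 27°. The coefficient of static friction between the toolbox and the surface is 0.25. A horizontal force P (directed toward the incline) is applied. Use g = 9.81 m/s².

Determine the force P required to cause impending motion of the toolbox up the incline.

P ≈ 760 N

At impending motion up the slope, friction acts down-slope at its limit: f = μ_s N.
Perpendicular to the incline: N = m g cos θ + P sin θ.
Along the incline: P cos θ = m g sin θ + μ_s N = m g sin θ + μ_s (m g cos θ + P sin θ).
Solving, P (cos θ − μ_s sin θ) = m g (sin θ + μ_s cos θ), so P = 89×9.81×(sin 27° + 0.25 cos 27°)/(cos 27° − 0.25 sin 27°) = 873×0.6767/0.7775 = 760 N.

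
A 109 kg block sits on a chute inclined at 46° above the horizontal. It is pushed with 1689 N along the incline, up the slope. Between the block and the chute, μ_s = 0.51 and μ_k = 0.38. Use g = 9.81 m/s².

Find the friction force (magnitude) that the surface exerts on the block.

Normal force: N = m g cos θ = 109 × 9.81 × cos 46° = 742.8 N.
The friction needed for equilibrium is m g sin θ − P = 769.2 − 1689 = -919.8 N, measured positive up-slope.
Static friction can supply at most μ_s N = 378.8 N.
|-919.8| exceeds 378.8 N, so the block slips up-slope; friction is kinetic, f = μ_k N = 0.38×742.8 = 282 N.

f ≈ 282 N (down the incline)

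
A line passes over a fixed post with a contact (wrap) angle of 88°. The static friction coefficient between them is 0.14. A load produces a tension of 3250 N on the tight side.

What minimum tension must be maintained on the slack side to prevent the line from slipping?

Capstan equation at impending slip: T_tight/T_slack = e^{μβ}.
β = 88° = 1.536 rad; e^{μβ} = e^{0.14×1.536} = 1.24.
T_slack = T_tight / e^{μβ} = 3250 / 1.24 = 2620 N.

T_min ≈ 2620 N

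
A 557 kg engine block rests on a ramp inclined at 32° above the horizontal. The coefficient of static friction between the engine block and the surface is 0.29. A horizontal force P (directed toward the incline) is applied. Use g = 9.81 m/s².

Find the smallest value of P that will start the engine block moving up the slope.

At impending motion up the slope, friction acts down-slope at its limit: f = μ_s N.
Perpendicular to the incline: N = m g cos θ + P sin θ.
Along the incline: P cos θ = m g sin θ + μ_s N = m g sin θ + μ_s (m g cos θ + P sin θ).
Solving, P (cos θ − μ_s sin θ) = m g (sin θ + μ_s cos θ), so P = 557×9.81×(sin 32° + 0.29 cos 32°)/(cos 32° − 0.29 sin 32°) = 5460×0.7759/0.6944 = 6110 N.

P ≈ 6110 N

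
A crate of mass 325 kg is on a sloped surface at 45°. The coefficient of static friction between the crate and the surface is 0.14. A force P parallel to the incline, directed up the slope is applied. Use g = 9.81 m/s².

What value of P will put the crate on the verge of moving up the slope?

At impending motion up the slope, friction acts down-slope at its limit: f = μ_s N.
P is parallel to the surface, so N = m g cos θ = 2250 N.
Along the incline: P = m g sin θ + μ_s N = 2250 + 0.14×2250 = 2570 N.

P ≈ 2570 N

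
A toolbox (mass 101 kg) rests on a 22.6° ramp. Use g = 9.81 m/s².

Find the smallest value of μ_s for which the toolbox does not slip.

At the slip threshold m g sin θ = μ_s m g cos θ, so μ_s,min = tan θ.
μ_s,min = tan 22.6° = 0.416.

μ_s,min ≈ 0.416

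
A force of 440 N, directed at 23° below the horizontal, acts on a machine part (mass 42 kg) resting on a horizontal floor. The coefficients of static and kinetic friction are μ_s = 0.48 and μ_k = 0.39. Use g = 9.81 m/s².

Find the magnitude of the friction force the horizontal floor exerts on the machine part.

N = m g + P sin α = 412 + 440×sin 23° = 583.9 N.
The horizontal driving force is P cos α = 405 N, so equilibrium needs friction f = 405 N.
μ_s N = 0.48 × 583.9 = 280.3 N.
405 > 280.3 N → the machine part slides; f = μ_k N = 0.39×583.9 = 228 N.

f ≈ 228 N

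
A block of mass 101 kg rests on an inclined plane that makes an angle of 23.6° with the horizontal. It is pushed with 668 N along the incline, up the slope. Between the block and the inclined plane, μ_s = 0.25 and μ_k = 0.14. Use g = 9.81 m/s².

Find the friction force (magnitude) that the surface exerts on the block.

f ≈ 127 N (down the incline)

Normal force: N = m g cos θ = 101 × 9.81 × cos 23.6° = 907.9 N.
For equilibrium along the incline the friction force must supply f = m g sin θ − P = 396.7 − 668 = -271.3 N (positive meaning up-slope).
Maximum static friction available: μ_s N = 0.25 × 907.9 = 227 N.
Since |-271.3| > 227 N, static friction cannot hold it; the block slides up the incline and kinetic friction applies: f = μ_k N = 0.14 × 907.9 = 127 N.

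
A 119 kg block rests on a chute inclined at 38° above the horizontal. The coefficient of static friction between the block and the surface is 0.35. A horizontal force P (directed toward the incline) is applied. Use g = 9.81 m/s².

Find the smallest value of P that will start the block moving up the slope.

At impending motion up the slope, friction acts down-slope at its limit: f = μ_s N.
Perpendicular to the incline: N = m g cos θ + P sin θ.
Along the incline: P cos θ = m g sin θ + μ_s N = m g sin θ + μ_s (m g cos θ + P sin θ).
Solving, P (cos θ − μ_s sin θ) = m g (sin θ + μ_s cos θ), so P = 119×9.81×(sin 38° + 0.35 cos 38°)/(cos 38° − 0.35 sin 38°) = 1170×0.8915/0.5725 = 1820 N.

P ≈ 1820 N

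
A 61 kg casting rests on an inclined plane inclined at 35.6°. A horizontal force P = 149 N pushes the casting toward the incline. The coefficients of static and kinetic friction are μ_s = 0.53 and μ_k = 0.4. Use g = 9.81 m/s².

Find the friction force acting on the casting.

f ≈ 227 N (up the incline)

The horizontal push has a component P sin θ into the surface, so N = m g cos θ + P sin θ = 486.6 + 86.74 = 573.3 N.
Parallel to the incline: P cos θ − m g sin θ = 121.2 − 348.3 = -227.2 N; the friction needed to balance this is 227.2 N acting up the slope.
Maximum static friction: μ_s N = 0.53 × 573.3 = 303.9 N.
Since 227.2 N is within the 303.9 N limit, the casting stays put and friction is exactly 227 N.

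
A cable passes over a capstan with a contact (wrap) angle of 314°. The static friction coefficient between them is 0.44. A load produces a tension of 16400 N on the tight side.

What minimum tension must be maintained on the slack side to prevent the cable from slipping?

Capstan equation at impending slip: T_tight/T_slack = e^{μβ}.
β = 314° = 5.48 rad; e^{μβ} = e^{0.44×5.48} = 11.15.
T_slack = T_tight / e^{μβ} = 16400 / 11.15 = 1470 N.

T_min ≈ 1470 N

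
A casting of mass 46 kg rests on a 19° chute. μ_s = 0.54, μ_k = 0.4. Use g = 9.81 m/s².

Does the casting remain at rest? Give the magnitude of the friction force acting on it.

N = m g cos θ = 427 N.
Down-slope weight component: m g sin θ = 147 N.
μ_s N = 230 N.
147 ≤ 230 N, so it stays put; friction = 147 N.

f ≈ 147 N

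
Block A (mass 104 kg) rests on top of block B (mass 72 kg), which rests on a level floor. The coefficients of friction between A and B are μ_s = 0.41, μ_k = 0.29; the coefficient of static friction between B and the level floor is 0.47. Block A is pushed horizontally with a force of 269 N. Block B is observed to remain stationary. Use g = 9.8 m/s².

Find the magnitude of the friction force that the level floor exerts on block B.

Normal force at the A–B interface: N₁ = m_A g = 1019 N.
Maximum static friction on A from B: μ_s N₁ = 0.41×1019 = 417.9 N.
Since P = 269 N ≤ 417.9 N, A does not slip on B; friction on A equals P = 269 N.
B experiences an equal 269 N forward from A (third law). B is in equilibrium, so the floor supplies f₂ = 269 N of static friction (limit μ_s(m_A+m_B)g = 810.7 N, not exceeded).

f ≈ 269 N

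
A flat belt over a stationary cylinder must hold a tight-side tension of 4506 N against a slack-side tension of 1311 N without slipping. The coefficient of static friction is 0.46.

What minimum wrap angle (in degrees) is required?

β_min ≈ 154°

T₂/T₁ = e^{μβ} → β = ln(T₂/T₁)/μ.
β = ln(4506/1311)/0.46 = 1.235/0.46 = 2.684 rad.
In degrees: β = 2.684 × 180/π = 154°.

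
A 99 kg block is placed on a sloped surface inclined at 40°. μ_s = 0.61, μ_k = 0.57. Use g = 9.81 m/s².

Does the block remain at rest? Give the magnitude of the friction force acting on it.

N = m g cos θ = 744 N.
Down-slope weight component: m g sin θ = 624 N.
μ_s N = 454 N.
624 > 454 N, so it slides; kinetic friction f = μ_k N = 0.57×744 = 424 N.

f ≈ 424 N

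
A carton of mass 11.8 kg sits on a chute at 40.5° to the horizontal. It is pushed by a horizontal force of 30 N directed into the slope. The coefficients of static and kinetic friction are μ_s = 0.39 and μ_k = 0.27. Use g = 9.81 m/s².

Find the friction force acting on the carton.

f ≈ 29 N (up the incline)

Normal direction: N = m g cos θ + P sin θ = 107.5 N.
Along the incline, the net driving force (taking up-slope positive) is P cos θ − m g sin θ = 22.81 − 75.18 = -52.37 N, so equilibrium requires friction f = 52.37 N (up-slope).
The limit of static friction is μ_s N = 41.93 N.
The required 52.37 N exceeds the static limit, so the carton slides down-slope and f = μ_k N = 0.27×107.5 = 29 N.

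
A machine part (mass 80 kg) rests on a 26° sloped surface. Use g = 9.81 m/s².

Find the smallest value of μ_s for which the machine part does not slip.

At the slip threshold m g sin θ = μ_s m g cos θ, so μ_s,min = tan θ.
μ_s,min = tan 26° = 0.488.

μ_s,min ≈ 0.488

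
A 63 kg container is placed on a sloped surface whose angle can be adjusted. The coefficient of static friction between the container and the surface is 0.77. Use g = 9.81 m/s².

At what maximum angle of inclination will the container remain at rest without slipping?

At the slip threshold, m g sin θ = μ_s · m g cos θ, so tan θ = μ_s.
θ_max = arctan(0.77) = 37.6°.

θ_max ≈ 37.6°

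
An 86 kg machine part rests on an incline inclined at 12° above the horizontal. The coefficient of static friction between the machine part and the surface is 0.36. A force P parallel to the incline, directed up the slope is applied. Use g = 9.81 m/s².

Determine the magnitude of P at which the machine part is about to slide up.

At impending motion up the slope, friction acts down-slope at its limit: f = μ_s N.
P is parallel to the surface, so N = m g cos θ = 825 N.
Along the incline: P = m g sin θ + μ_s N = 175 + 0.36×825 = 472 N.

P ≈ 472 N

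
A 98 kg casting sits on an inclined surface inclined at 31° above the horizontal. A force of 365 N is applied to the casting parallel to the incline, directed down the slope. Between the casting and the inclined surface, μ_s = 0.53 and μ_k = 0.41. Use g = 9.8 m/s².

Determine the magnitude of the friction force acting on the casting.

Perpendicular to the surface, N = m g cos θ = 98·9.8·cos 31° = 823.2 N.
For equilibrium along the incline the friction force must supply f = m g sin θ + P = 494.6 + 365 = 859.6 N (positive meaning up-slope).
Static friction can supply at most μ_s N = 436.3 N.
|859.6| exceeds 436.3 N, so the casting slips down-slope; friction is kinetic, f = μ_k N = 0.41×823.2 = 338 N.

f ≈ 338 N (up the incline)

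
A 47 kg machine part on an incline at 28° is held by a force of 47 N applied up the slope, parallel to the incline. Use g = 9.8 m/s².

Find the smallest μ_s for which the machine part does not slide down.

N = m g cos θ = 406.7 N.
Friction must make up the shortfall along the incline: f = m g sin θ − P = 216.2 − 47 = 169.2 N.
At the threshold f = μ_s N, so μ_s,min = 169.2/406.7 = 0.416.

μ_s,min ≈ 0.416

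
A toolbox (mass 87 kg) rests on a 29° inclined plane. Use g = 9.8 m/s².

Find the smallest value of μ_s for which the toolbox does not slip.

At the slip threshold m g sin θ = μ_s m g cos θ, so μ_s,min = tan θ.
μ_s,min = tan 29° = 0.554.

μ_s,min ≈ 0.554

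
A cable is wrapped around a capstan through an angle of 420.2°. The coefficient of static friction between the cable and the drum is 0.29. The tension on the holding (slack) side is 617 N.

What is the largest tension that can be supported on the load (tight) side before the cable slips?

T_max ≈ 5180 N

At impending slip the capstan equation gives T₂/T₁ = e^{μβ} with β in radians.
β = 420.2° × π/180 = 7.334 rad.
e^{μβ} = e^{0.29×7.334} = 8.388.
T₂ = T₁ · e^{μβ} = 617 × 8.388 = 5180 N.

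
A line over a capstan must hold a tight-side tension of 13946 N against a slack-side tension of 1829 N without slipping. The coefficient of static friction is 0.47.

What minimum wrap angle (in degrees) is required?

T₂/T₁ = e^{μβ} → β = ln(T₂/T₁)/μ.
β = ln(13946/1829)/0.47 = 2.031/0.47 = 4.322 rad.
In degrees: β = 4.322 × 180/π = 248°.

β_min ≈ 248°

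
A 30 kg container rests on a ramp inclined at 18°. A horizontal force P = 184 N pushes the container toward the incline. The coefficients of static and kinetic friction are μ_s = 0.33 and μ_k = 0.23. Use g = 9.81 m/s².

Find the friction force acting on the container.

Resolve perpendicular to the incline: N = m g cos θ + P sin θ = 30×9.81×cos 18° + 184×sin 18° = 336.8 N.
Parallel to the incline: P cos θ − m g sin θ = 175 − 90.94 = 84.05 N; the friction needed to balance this is 84.05 N acting down the slope.
The limit of static friction is μ_s N = 111.1 N.
|f_req| = 84.05 ≤ 111.1 N → the container is in equilibrium; friction equals the required value.

f ≈ 84.1 N (down the incline)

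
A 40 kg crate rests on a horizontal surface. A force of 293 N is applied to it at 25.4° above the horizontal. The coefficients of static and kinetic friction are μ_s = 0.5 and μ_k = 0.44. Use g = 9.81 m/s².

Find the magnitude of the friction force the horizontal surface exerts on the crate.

N = m g − P sin α = 392.4 − 293×sin 25.4° = 266.7 N.
Horizontally, friction must balance P cos α = 264.7 N.
The static-friction limit is μ_s N = 133.4 N.
The required friction exceeds μ_s N, so the crate moves and f = μ_k N = 117 N.

f ≈ 117 N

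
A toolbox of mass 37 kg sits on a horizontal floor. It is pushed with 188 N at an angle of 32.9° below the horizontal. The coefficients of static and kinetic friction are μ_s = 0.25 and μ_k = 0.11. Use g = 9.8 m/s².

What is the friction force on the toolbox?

Vertical equilibrium gives N = m g + P sin α = 464.7 N.
Horizontally, friction must balance P cos α = 157.8 N.
μ_s N = 0.25 × 464.7 = 116.2 N.
The required friction exceeds μ_s N, so the toolbox moves and f = μ_k N = 51.1 N.

f ≈ 51.1 N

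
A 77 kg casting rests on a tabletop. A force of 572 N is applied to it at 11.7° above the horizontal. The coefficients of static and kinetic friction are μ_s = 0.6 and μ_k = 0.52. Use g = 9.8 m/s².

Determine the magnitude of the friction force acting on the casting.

Vertical equilibrium gives N = m g − P sin α = 638.6 N.
The horizontal driving force is P cos α = 560.1 N, so equilibrium needs friction f = 560.1 N.
μ_s N = 0.6 × 638.6 = 383.2 N.
The required friction exceeds μ_s N, so the casting moves and f = μ_k N = 332 N.

f ≈ 332 N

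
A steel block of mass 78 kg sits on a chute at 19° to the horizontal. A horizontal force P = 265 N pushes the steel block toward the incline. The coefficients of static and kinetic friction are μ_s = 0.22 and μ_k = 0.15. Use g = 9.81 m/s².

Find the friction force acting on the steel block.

Resolve perpendicular to the incline: N = m g cos θ + P sin θ = 78×9.81×cos 19° + 265×sin 19° = 809.8 N.
Parallel to the incline: P cos θ − m g sin θ = 250.6 − 249.1 = 1.444 N; the friction needed to balance this is 1.444 N acting down the slope.
The limit of static friction is μ_s N = 178.1 N.
Since 1.444 N is within the 178.1 N limit, the steel block stays put and friction is exactly 1.44 N.

f ≈ 1.44 N (down the incline)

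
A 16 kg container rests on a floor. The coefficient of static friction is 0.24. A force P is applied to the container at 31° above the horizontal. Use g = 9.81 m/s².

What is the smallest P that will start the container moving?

N = m g − P sin α (the pull lifts the container).
At impending slip, P cos α = μ_s N = μ_s (m g − P sin α).
Solving: P (cos α + μ_s sin α) = μ_s m g → P = 0.24×157/(cos 31° + 0.24 sin 31°) = 37.7/0.9808 = 38.4 N.

P ≈ 38.4 N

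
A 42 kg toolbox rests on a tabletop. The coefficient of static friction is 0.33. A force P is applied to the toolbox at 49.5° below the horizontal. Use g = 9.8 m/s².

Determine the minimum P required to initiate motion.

N = m g + P sin α (the push presses the toolbox into the tabletop).
At impending slip, P cos α = μ_s N = μ_s (m g + P sin α).
Solving: P (cos α − μ_s sin α) = μ_s m g → P = 0.33×412/(cos 49.5° − 0.33 sin 49.5°) = 136/0.3985 = 341 N.

P ≈ 341 N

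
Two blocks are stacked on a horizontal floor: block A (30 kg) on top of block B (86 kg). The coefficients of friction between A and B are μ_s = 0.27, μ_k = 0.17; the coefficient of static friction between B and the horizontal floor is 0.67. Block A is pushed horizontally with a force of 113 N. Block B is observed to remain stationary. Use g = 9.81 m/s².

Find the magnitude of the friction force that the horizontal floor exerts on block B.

Normal force at the A–B interface: N₁ = m_A g = 294.3 N.
Maximum static friction on A from B: μ_s N₁ = 0.27×294.3 = 79.46 N.
P = 113 N exceeds that limit, so A slips over B and the interface friction becomes kinetic: f₁ = μ_k N₁ = 0.17×294.3 = 50 N.
By Newton's third law B feels 50 N forward from A. With B stationary, the floor's static friction on B balances it: f₂ = 50 N (well within μ_s(m_A+m_B)g = 762.4 N).

f ≈ 50 N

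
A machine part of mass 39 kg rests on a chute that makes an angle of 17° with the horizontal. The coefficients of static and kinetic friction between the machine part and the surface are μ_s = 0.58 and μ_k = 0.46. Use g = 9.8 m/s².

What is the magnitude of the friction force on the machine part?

Perpendicular to the surface, N = m g cos θ = 39·9.8·cos 17° = 365.5 N.
For equilibrium along the incline, friction must balance the weight component: f = m g sin θ = 111.7 N up the slope.
Static friction can supply at most μ_s N = 212 N.
Since |111.7| ≤ 212 N, the machine part remains in static equilibrium and friction takes exactly the required value.

f ≈ 112 N (up the incline)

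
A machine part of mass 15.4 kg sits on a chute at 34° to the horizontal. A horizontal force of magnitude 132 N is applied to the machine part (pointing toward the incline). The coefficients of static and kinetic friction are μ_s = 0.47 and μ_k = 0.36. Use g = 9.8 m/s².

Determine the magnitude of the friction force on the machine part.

f ≈ 25 N (down the incline)

Resolve perpendicular to the incline: N = m g cos θ + P sin θ = 15.4×9.8×cos 34° + 132×sin 34° = 198.9 N.
Along the incline, the net driving force (taking up-slope positive) is P cos θ − m g sin θ = 109.4 − 84.39 = 25.04 N, so equilibrium requires friction f = -25.04 N (down-slope).
Maximum static friction: μ_s N = 0.47 × 198.9 = 93.5 N.
Since 25.04 N is within the 93.5 N limit, the machine part stays put and friction is exactly 25 N.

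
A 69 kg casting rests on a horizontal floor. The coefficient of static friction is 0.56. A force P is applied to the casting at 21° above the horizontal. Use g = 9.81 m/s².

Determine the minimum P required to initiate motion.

N = m g − P sin α (the pull lifts the casting).
At impending slip, P cos α = μ_s N = μ_s (m g − P sin α).
Solving: P (cos α + μ_s sin α) = μ_s m g → P = 0.56×677/(cos 21° + 0.56 sin 21°) = 379/1.134 = 334 N.

P ≈ 334 N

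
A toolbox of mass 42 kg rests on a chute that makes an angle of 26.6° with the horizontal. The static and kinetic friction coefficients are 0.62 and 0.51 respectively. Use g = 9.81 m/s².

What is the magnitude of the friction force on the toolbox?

Perpendicular to the surface, N = m g cos θ = 42·9.81·cos 26.6° = 368.4 N.
For equilibrium along the incline, friction must balance the weight component: f = m g sin θ = 184.5 N up the slope.
The static-friction ceiling is μ_s N = 0.62 × 368.4 = 228.4 N.
Since |184.5| ≤ 228.4 N, the toolbox remains in static equilibrium and friction takes exactly the required value.

f ≈ 184 N (up the incline)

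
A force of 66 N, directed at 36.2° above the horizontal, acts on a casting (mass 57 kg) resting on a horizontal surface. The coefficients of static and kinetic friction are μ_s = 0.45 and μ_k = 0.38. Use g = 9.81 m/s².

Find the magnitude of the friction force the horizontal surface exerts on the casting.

The vertical component of P reduces the normal force: N = m g − P sin α = 559.2 − 38.98 = 520.2 N.
For equilibrium, f = P cos α = 66×cos 36.2° = 53.26 N.
The static-friction limit is μ_s N = 234.1 N.
Since 53.26 N does not exceed the limit, the casting stays at rest and f = 53.3 N.

f ≈ 53.3 N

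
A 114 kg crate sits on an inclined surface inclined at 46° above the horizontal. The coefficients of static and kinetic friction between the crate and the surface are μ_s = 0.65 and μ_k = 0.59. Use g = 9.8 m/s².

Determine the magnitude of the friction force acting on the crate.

f ≈ 458 N (up the incline)

The normal reaction is N = m g cos θ = 776.1 N.
Along the slope the weight component is m g sin θ = 803.6 N; friction must supply exactly this, acting up-slope.
The static-friction ceiling is μ_s N = 0.65 × 776.1 = 504.4 N.
Since |803.6| > 504.4 N, static friction cannot hold it; the crate slides down the incline and kinetic friction applies: f = μ_k N = 0.59 × 776.1 = 458 N.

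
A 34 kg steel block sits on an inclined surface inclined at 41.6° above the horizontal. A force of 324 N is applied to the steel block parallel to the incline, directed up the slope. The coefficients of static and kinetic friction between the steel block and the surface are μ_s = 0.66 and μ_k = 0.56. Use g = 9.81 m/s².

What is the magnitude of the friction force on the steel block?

f ≈ 103 N (down the incline)

The normal reaction is N = m g cos θ = 249.4 N.
Parallel to the incline, ΣF = 0 gives f = m g sin θ − P = 221.4 − 324 = -102.6 N (up-slope positive).
Static friction can supply at most μ_s N = 164.6 N.
Since |-102.6| ≤ 164.6 N, static friction is sufficient; f equals the required value, not μ_s N.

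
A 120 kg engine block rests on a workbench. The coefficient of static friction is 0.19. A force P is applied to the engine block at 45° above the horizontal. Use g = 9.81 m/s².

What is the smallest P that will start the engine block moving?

N = m g − P sin α (the pull lifts the engine block).
At impending slip, P cos α = μ_s N = μ_s (m g − P sin α).
Solving: P (cos α + μ_s sin α) = μ_s m g → P = 0.19×1180/(cos 45° + 0.19 sin 45°) = 224/0.8415 = 266 N.

P ≈ 266 N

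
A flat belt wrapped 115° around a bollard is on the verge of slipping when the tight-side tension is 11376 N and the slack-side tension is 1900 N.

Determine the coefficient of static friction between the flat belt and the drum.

T₂/T₁ = e^{μβ} → μ = ln(T₂/T₁)/β.
β = 115° = 2.007 rad.
μ = ln(11376/1900)/2.007 = ln(5.987)/2.007 = 0.892.

μ ≈ 0.892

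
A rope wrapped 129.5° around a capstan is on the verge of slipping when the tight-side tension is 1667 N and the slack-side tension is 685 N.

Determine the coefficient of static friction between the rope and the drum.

T₂/T₁ = e^{μβ} → μ = ln(T₂/T₁)/β.
β = 129.5° = 2.26 rad.
μ = ln(1667/685)/2.26 = ln(2.434)/2.26 = 0.393.

μ ≈ 0.393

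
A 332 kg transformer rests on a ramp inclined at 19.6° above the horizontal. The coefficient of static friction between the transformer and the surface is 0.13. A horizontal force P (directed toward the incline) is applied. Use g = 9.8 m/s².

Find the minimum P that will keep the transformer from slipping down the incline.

P_min ≈ 703 N

The transformer tends to slide down (tan θ > μ_s), so at the point of impending slip friction acts up-slope at its limit: f = μ_s N.
Perpendicular to the incline: N = m g cos θ + P sin θ.
Along the incline: P cos θ + μ_s N = m g sin θ, i.e. P cos θ + μ_s (m g cos θ + P sin θ) = m g sin θ.
Solving, P (cos θ + μ_s sin θ) = m g (sin θ − μ_s cos θ), so P = 3250×0.213/0.9857 = 703 N.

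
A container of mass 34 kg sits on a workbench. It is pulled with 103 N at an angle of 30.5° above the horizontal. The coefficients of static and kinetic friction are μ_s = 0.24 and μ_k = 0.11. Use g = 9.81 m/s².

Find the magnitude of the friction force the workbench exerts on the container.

f ≈ 30.9 N

Vertical equilibrium gives N = m g − P sin α = 281.3 N.
Horizontally, friction must balance P cos α = 88.75 N.
μ_s N = 0.24 × 281.3 = 67.5 N.
88.75 > 67.5 N → the container slides; f = μ_k N = 0.11×281.3 = 30.9 N.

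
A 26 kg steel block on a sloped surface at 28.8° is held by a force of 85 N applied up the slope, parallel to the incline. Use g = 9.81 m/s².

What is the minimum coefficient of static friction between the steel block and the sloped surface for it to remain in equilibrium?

N = m g cos θ = 223.5 N.
Friction must make up the shortfall along the incline: f = m g sin θ − P = 122.9 − 85 = 37.88 N.
At the threshold f = μ_s N, so μ_s,min = 37.88/223.5 = 0.169.

μ_s,min ≈ 0.169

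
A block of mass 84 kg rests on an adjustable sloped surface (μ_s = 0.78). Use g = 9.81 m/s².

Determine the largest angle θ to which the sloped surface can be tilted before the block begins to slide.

θ_max ≈ 38°

At the slip threshold, m g sin θ = μ_s · m g cos θ, so tan θ = μ_s.
θ_max = arctan(0.78) = 38°.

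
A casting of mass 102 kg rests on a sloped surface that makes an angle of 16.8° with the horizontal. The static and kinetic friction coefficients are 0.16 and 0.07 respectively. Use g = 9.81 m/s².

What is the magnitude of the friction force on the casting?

f ≈ 67.1 N (up the incline)

The normal reaction is N = m g cos θ = 957.9 N.
Along the slope the weight component is m g sin θ = 289.2 N; friction must supply exactly this, acting up-slope.
The static-friction ceiling is μ_s N = 0.16 × 957.9 = 153.3 N.
Since |289.2| > 153.3 N, static friction cannot hold it; the casting slides down the incline and kinetic friction applies: f = μ_k N = 0.07 × 957.9 = 67.1 N.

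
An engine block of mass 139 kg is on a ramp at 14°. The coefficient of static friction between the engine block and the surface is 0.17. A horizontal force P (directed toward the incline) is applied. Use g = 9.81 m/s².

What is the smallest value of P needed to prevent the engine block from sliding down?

The engine block tends to slide down (tan θ > μ_s), so at the point of impending slip friction acts up-slope at its limit: f = μ_s N.
Perpendicular to the incline: N = m g cos θ + P sin θ.
Along the incline: P cos θ + μ_s N = m g sin θ, i.e. P cos θ + μ_s (m g cos θ + P sin θ) = m g sin θ.
Solving, P (cos θ + μ_s sin θ) = m g (sin θ − μ_s cos θ), so P = 1360×0.07697/1.011 = 104 N.

P_min ≈ 104 N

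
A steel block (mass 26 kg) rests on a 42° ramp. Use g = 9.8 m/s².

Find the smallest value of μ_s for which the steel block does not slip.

At the slip threshold m g sin θ = μ_s m g cos θ, so μ_s,min = tan θ.
μ_s,min = tan 42° = 0.9.

μ_s,min ≈ 0.9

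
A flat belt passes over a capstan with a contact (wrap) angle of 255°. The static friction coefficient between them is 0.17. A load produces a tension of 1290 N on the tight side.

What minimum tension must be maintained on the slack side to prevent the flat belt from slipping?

Capstan equation at impending slip: T_tight/T_slack = e^{μβ}.
β = 255° = 4.451 rad; e^{μβ} = e^{0.17×4.451} = 2.131.
T_slack = T_tight / e^{μβ} = 1290 / 2.131 = 605 N.

T_min ≈ 605 N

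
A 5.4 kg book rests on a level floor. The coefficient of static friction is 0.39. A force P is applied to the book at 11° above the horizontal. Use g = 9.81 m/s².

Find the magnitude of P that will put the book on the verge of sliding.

P ≈ 19.6 N

N = m g − P sin α (the pull lifts the book).
At impending slip, P cos α = μ_s N = μ_s (m g − P sin α).
Solving: P (cos α + μ_s sin α) = μ_s m g → P = 0.39×53/(cos 11° + 0.39 sin 11°) = 20.7/1.056 = 19.6 N.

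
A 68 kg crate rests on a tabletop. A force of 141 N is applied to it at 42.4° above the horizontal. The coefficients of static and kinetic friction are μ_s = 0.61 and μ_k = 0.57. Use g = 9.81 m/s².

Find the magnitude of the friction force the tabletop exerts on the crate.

The vertical component of P reduces the normal force: N = m g − P sin α = 667.1 − 95.08 = 572 N.
For equilibrium, f = P cos α = 141×cos 42.4° = 104.1 N.
μ_s N = 0.61 × 572 = 348.9 N.
104.1 ≤ 348.9 N → static; friction equals the required 104 N.

f ≈ 104 N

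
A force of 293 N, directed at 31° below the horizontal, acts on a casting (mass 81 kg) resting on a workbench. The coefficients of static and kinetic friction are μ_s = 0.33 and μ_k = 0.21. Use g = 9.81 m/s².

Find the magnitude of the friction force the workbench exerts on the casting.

The vertical component of P adds to the normal force: N = m g + P sin α = 794.6 + 150.9 = 945.5 N.
Horizontally, friction must balance P cos α = 251.2 N.
μ_s N = 0.33 × 945.5 = 312 N.
Since 251.2 N does not exceed the limit, the casting stays at rest and f = 251 N.

f ≈ 251 N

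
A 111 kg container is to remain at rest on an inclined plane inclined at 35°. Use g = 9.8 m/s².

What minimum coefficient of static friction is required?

μ_s,min ≈ 0.7

At the slip threshold m g sin θ = μ_s m g cos θ, so μ_s,min = tan θ.
μ_s,min = tan 35° = 0.7.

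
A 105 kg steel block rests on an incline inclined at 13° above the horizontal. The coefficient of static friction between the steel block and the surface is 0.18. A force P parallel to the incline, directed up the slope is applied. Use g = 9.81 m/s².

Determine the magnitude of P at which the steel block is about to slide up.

At impending motion up the slope, friction acts down-slope at its limit: f = μ_s N.
P is parallel to the surface, so N = m g cos θ = 1000 N.
Along the incline: P = m g sin θ + μ_s N = 232 + 0.18×1000 = 412 N.

P ≈ 412 N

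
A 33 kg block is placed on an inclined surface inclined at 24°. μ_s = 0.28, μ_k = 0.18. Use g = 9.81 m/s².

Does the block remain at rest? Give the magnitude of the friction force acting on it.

N = m g cos θ = 296 N.
Down-slope weight component: m g sin θ = 132 N.
μ_s N = 82.8 N.
132 > 82.8 N, so it slides; kinetic friction f = μ_k N = 0.18×296 = 53.2 N.

f ≈ 53.2 N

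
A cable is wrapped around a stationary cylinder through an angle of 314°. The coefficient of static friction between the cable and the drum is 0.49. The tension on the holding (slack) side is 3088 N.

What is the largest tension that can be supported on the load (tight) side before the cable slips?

T_max ≈ 45300 N

At impending slip the capstan equation gives T₂/T₁ = e^{μβ} with β in radians.
β = 314° × π/180 = 5.48 rad.
e^{μβ} = e^{0.49×5.48} = 14.66.
T₂ = T₁ · e^{μβ} = 3088 × 14.66 = 45300 N.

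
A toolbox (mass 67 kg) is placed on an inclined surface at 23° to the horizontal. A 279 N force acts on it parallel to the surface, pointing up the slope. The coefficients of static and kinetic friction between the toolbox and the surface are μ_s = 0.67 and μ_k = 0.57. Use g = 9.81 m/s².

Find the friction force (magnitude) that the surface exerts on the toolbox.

f ≈ 22.2 N (down the incline)

Perpendicular to the surface, N = m g cos θ = 67·9.81·cos 23° = 605 N.
The friction needed for equilibrium is m g sin θ − P = 256.8 − 279 = -22.18 N, measured positive up-slope.
Maximum static friction available: μ_s N = 0.67 × 605 = 405.4 N.
Since |-22.18| ≤ 405.4 N, the toolbox remains in static equilibrium and friction takes exactly the required value.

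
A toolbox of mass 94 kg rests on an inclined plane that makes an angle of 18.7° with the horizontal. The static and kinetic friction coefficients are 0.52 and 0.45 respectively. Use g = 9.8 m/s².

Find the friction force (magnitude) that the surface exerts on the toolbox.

f ≈ 295 N (up the incline)

Normal force: N = m g cos θ = 94 × 9.8 × cos 18.7° = 872.6 N.
For equilibrium along the incline, friction must balance the weight component: f = m g sin θ = 295.3 N up the slope.
Maximum static friction available: μ_s N = 0.52 × 872.6 = 453.7 N.
Since |295.3| ≤ 453.7 N, the toolbox remains in static equilibrium and friction takes exactly the required value.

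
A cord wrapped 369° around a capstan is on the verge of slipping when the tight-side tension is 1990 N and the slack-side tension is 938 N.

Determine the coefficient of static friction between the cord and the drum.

T₂/T₁ = e^{μβ} → μ = ln(T₂/T₁)/β.
β = 369° = 6.44 rad.
μ = ln(1990/938)/6.44 = ln(2.122)/6.44 = 0.117.

μ ≈ 0.117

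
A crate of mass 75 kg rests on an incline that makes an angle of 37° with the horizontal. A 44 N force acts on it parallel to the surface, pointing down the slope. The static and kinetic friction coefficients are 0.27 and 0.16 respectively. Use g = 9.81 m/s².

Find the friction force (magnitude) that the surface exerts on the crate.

The normal reaction is N = m g cos θ = 587.6 N.
The friction needed for equilibrium is m g sin θ + P = 442.8 + 44 = 486.8 N, measured positive up-slope.
Static friction can supply at most μ_s N = 158.7 N.
|486.8| exceeds 158.7 N, so the crate slips down-slope; friction is kinetic, f = μ_k N = 0.16×587.6 = 94 N.

f ≈ 94 N (up the incline)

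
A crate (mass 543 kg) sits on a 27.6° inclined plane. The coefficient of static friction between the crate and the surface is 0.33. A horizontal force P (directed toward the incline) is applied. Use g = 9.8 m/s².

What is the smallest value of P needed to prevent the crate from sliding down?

The crate tends to slide down (tan θ > μ_s), so at the point of impending slip friction acts up-slope at its limit: f = μ_s N.
Perpendicular to the incline: N = m g cos θ + P sin θ.
Along the incline: P cos θ + μ_s N = m g sin θ, i.e. P cos θ + μ_s (m g cos θ + P sin θ) = m g sin θ.
Solving, P (cos θ + μ_s sin θ) = m g (sin θ − μ_s cos θ), so P = 5320×0.1708/1.039 = 875 N.

P_min ≈ 875 N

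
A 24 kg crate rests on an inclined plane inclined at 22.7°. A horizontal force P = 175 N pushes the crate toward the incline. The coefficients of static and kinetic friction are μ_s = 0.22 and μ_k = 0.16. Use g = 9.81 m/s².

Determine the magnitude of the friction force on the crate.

Normal direction: N = m g cos θ + P sin θ = 284.7 N.
Parallel to the incline: P cos θ − m g sin θ = 161.4 − 90.86 = 70.59 N; the friction needed to balance this is 70.59 N acting down the slope.
Maximum static friction: μ_s N = 0.22 × 284.7 = 62.64 N.
The required 70.59 N exceeds the static limit, so the crate slides up-slope and f = μ_k N = 0.16×284.7 = 45.6 N.

f ≈ 45.6 N (down the incline)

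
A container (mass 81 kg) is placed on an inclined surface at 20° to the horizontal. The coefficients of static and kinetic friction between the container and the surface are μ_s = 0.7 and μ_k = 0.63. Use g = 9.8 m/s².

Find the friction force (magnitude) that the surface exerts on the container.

Perpendicular to the surface, N = m g cos θ = 81·9.8·cos 20° = 745.9 N.
Along the slope the weight component is m g sin θ = 271.5 N; friction must supply exactly this, acting up-slope.
Static friction can supply at most μ_s N = 522.1 N.
Since |271.5| ≤ 522.1 N, static friction is sufficient; f equals the required value, not μ_s N.

f ≈ 271 N (up the incline)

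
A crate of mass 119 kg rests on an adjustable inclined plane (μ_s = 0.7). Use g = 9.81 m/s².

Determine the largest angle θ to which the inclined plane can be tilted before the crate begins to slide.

θ_max ≈ 35°

At the slip threshold, m g sin θ = μ_s · m g cos θ, so tan θ = μ_s.
θ_max = arctan(0.7) = 35°.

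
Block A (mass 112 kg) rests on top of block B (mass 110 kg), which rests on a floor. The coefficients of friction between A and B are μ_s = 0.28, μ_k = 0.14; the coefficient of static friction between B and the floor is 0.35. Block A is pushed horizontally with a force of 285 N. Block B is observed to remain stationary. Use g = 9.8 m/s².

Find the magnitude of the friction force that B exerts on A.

Normal force at the A–B interface: N₁ = m_A g = 1098 N.
So the A–B interface can sustain at most μ_s N₁ = 307.3 N of static friction.
P = 285 N is within that limit, so A and B move together (both at rest); the A–B friction is simply f₁ = P = 285 N.
B experiences an equal 285 N forward from A (third law). B is in equilibrium, so the floor supplies f₂ = 285 N of static friction (limit μ_s(m_A+m_B)g = 761.5 N, not exceeded).

f ≈ 285 N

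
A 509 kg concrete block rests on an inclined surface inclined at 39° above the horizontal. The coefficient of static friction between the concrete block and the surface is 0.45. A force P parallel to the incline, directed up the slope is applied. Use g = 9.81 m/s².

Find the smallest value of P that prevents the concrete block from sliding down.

The concrete block tends to slide down (tan θ > μ_s), so at the point of impending slip friction acts up-slope at its limit: f = μ_s N.
P is parallel to the surface, so N = m g cos θ = 3880 N.
Along the incline: P + μ_s N = m g sin θ, so P = 3140 − 0.45×3880 = 1400 N.

P_min ≈ 1400 N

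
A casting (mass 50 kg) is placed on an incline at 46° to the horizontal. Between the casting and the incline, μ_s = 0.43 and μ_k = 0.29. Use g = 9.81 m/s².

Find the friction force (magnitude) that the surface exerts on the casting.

Perpendicular to the surface, N = m g cos θ = 50·9.81·cos 46° = 340.7 N.
For equilibrium along the incline, friction must balance the weight component: f = m g sin θ = 352.8 N up the slope.
Maximum static friction available: μ_s N = 0.43 × 340.7 = 146.5 N.
|352.8| exceeds 146.5 N, so the casting slips down-slope; friction is kinetic, f = μ_k N = 0.29×340.7 = 98.8 N.

f ≈ 98.8 N (up the incline)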